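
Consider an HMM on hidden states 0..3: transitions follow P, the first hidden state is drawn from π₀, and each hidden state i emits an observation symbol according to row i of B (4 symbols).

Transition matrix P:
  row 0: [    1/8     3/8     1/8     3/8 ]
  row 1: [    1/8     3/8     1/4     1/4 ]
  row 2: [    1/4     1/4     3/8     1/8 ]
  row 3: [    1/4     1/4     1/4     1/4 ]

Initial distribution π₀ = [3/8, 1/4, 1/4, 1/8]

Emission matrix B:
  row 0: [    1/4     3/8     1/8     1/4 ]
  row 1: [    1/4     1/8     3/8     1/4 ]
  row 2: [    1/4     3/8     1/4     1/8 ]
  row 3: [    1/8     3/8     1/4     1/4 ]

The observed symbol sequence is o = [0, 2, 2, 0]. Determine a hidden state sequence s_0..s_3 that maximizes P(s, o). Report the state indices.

t=0: δ = [9.375e-02, 6.250e-02, 6.250e-02, 1.562e-02]  (obs o_0=0)
t=1: δ = [1.953e-03, 1.318e-02, 5.859e-03, 8.789e-03]  ψ = [2, 0, 2, 0]  (obs o_1=2)
t=2: δ = [2.747e-04, 1.854e-03, 8.240e-04, 8.240e-04]  ψ = [3, 1, 1, 1]  (obs o_2=2)
t=3: δ = [5.794e-05, 1.738e-04, 1.159e-04, 5.794e-05]  ψ = [1, 1, 1, 1]  (obs o_3=0)
backtrack: best end state = 1; path = [0, 1, 1, 1]

path = [0, 1, 1, 1]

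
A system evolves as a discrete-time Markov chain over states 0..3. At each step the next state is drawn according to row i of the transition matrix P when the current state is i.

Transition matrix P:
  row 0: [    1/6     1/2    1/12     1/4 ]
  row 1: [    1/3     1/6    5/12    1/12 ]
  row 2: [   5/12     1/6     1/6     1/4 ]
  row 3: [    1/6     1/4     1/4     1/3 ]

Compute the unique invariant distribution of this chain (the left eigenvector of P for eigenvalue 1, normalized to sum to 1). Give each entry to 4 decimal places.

Balance equations π_j = Σ_i π_i·P[i][j]:
  π_0 = 1/6·π_0 + 1/3·π_1 + 5/12·π_2 + 1/6·π_3
  π_1 = 1/2·π_0 + 1/6·π_1 + 1/6·π_2 + 1/4·π_3
  π_2 = 1/12·π_0 + 5/12·π_1 + 1/6·π_2 + 1/4·π_3
  normalize: π_0 + π_1 + π_2 + π_3 = 1
Solving the linear system gives exactly π = [549/2030, 559/2030, 47/203, 226/1015].

π = [0.2704, 0.2754, 0.2315, 0.2227]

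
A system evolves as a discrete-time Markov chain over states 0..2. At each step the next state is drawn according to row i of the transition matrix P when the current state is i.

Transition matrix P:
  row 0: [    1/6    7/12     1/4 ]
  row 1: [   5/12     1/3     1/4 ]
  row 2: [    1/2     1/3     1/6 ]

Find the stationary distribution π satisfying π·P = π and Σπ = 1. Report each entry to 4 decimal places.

π = [0.3487, 0.4205, 0.2308]

Balance equations π_j = Σ_i π_i·P[i][j]:
  π_0 = 1/6·π_0 + 5/12·π_1 + 1/2·π_2
  π_1 = 7/12·π_0 + 1/3·π_1 + 1/3·π_2
  normalize: π_0 + π_1 + π_2 = 1
Solving the linear system gives exactly π = [68/195, 82/195, 3/13].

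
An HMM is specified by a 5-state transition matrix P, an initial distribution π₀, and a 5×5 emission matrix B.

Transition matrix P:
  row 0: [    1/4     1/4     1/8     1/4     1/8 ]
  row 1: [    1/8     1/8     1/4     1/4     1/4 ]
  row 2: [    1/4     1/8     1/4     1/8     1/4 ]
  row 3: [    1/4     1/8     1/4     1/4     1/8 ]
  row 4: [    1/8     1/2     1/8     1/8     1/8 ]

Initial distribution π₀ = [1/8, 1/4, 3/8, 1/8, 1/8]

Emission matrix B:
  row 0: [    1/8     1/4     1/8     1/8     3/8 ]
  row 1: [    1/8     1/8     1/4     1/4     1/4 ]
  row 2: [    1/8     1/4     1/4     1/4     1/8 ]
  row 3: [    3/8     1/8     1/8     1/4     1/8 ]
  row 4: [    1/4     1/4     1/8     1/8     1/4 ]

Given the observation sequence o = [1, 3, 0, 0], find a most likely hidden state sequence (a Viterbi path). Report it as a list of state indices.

path = [4, 1, 3, 3]

t=0: δ = [3.125e-02, 3.125e-02, 9.375e-02, 1.562e-02, 3.125e-02]  (obs o_0=1)
t=1: δ = [2.930e-03, 3.906e-03, 5.859e-03, 2.930e-03, 2.930e-03]  ψ = [2, 4, 2, 2, 2]  (obs o_1=3)
t=2: δ = [1.831e-04, 1.831e-04, 1.831e-04, 3.662e-04, 3.662e-04]  ψ = [2, 4, 2, 1, 2]  (obs o_2=0)
t=3: δ = [1.144e-05, 2.289e-05, 1.144e-05, 3.433e-05, 1.144e-05]  ψ = [3, 4, 3, 3, 1]  (obs o_3=0)
backtrack: best end state = 3; path = [4, 1, 3, 3]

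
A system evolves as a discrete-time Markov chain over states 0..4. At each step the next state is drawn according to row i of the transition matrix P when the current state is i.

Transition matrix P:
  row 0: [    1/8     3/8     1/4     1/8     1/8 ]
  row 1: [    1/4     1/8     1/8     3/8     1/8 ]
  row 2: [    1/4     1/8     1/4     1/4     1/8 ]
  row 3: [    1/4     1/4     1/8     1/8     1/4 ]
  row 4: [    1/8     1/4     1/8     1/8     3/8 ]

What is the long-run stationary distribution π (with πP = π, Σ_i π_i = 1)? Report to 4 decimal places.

π = [0.1999, 0.2254, 0.1714, 0.2028, 0.2005]

Balance equations π_j = Σ_i π_i·P[i][j]:
  π_0 = 1/8·π_0 + 1/4·π_1 + 1/4·π_2 + 1/4·π_3 + 1/8·π_4
  π_1 = 3/8·π_0 + 1/8·π_1 + 1/8·π_2 + 1/4·π_3 + 1/4·π_4
  π_2 = 1/4·π_0 + 1/8·π_1 + 1/4·π_2 + 1/8·π_3 + 1/8·π_4
  π_3 = 1/8·π_0 + 3/8·π_1 + 1/4·π_2 + 1/8·π_3 + 1/8·π_4
  normalize: π_0 + π_1 + π_2 + π_3 + π_4 = 1
Solving the linear system gives exactly π = [778/3891, 877/3891, 667/3891, 263/1297, 260/1297].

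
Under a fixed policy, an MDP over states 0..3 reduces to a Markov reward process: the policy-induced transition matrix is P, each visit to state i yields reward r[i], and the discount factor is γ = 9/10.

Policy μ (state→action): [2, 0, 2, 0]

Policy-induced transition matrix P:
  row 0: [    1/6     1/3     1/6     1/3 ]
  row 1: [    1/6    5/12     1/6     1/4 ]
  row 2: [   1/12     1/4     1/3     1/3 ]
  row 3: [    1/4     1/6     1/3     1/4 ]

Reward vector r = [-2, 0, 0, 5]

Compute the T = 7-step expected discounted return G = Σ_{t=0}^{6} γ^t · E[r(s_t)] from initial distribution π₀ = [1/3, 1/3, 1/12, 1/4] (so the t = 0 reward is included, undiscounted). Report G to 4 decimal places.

G = 5.1391

t=0: π = [0.3333, 0.3333, 0.0833, 0.2500], E[r] = 0.5833, γ^t·E[r] = 0.583333, running G = 0.583333
t=1: π = [0.1806, 0.3125, 0.2222, 0.2847], E[r] = 1.0625, γ^t·E[r] = 0.956250, running G = 1.539583
t=2: π = [0.1719, 0.2934, 0.2512, 0.2836], E[r] = 1.0741, γ^t·E[r] = 0.870000, running G = 2.409583
t=3: π = [0.1694, 0.2896, 0.2558, 0.2853], E[r] = 1.0875, γ^t·E[r] = 0.792809, running G = 3.202392
t=4: π = [0.1691, 0.2886, 0.2568, 0.2854], E[r] = 1.0889, γ^t·E[r] = 0.714429, running G = 3.916821
t=5: π = [0.1690, 0.2884, 0.2570, 0.2855], E[r] = 1.0894, γ^t·E[r] = 0.643272, running G = 4.560093
t=6: π = [0.1690, 0.2884, 0.2571, 0.2855], E[r] = 1.0895, γ^t·E[r] = 0.578986, running G = 5.139079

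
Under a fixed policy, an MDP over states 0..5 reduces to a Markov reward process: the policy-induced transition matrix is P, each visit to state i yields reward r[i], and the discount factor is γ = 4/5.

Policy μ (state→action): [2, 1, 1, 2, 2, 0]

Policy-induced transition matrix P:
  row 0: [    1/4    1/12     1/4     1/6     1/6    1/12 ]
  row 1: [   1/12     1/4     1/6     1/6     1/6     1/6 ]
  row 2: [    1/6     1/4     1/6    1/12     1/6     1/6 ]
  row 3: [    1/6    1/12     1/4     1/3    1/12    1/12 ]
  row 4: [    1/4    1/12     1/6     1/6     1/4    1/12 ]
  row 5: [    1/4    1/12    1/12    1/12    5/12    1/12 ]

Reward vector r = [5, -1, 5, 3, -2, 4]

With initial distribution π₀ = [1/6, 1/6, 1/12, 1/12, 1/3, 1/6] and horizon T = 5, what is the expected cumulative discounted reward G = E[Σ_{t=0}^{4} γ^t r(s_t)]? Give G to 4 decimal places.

G = 6.7917

t=0: π = [0.1667, 0.1667, 0.0833, 0.0833, 0.3333, 0.1667], E[r] = 1.3333, γ^t·E[r] = 1.333333, running G = 1.333333
t=1: π = [0.2083, 0.1250, 0.1736, 0.1597, 0.2292, 0.1042], E[r] = 2.2222, γ^t·E[r] = 1.777778, running G = 3.111111
t=2: π = [0.2014, 0.1331, 0.1887, 0.1701, 0.1985, 0.1082], E[r] = 2.3634, γ^t·E[r] = 1.512593, running G = 4.623704
t=3: π = [0.1979, 0.1370, 0.1886, 0.1703, 0.1961, 0.1101], E[r] = 2.3549, γ^t·E[r] = 1.205728, running G = 5.829432
t=4: π = [0.1973, 0.1376, 0.1882, 0.1702, 0.1964, 0.1105], E[r] = 2.3492, γ^t·E[r] = 0.962229, running G = 6.791661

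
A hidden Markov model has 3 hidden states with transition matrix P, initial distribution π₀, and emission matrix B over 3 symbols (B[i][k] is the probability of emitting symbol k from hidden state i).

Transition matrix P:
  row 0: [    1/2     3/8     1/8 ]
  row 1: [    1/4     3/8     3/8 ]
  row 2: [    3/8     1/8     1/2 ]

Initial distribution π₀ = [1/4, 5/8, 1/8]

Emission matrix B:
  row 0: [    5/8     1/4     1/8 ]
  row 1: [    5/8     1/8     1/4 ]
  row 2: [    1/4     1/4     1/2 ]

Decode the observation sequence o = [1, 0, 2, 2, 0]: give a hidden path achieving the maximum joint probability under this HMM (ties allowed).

path = [1, 1, 2, 2, 0]

t=0: δ = [6.250e-02, 7.812e-02, 3.125e-02]  (obs o_0=1)
t=1: δ = [1.953e-02, 1.831e-02, 7.324e-03]  ψ = [0, 1, 1]  (obs o_1=0)
t=2: δ = [1.221e-03, 1.831e-03, 3.433e-03]  ψ = [0, 0, 1]  (obs o_2=2)
t=3: δ = [1.609e-04, 1.717e-04, 8.583e-04]  ψ = [2, 1, 2]  (obs o_3=2)
t=4: δ = [2.012e-04, 6.706e-05, 1.073e-04]  ψ = [2, 2, 2]  (obs o_4=0)
backtrack: best end state = 0; path = [1, 1, 2, 2, 0]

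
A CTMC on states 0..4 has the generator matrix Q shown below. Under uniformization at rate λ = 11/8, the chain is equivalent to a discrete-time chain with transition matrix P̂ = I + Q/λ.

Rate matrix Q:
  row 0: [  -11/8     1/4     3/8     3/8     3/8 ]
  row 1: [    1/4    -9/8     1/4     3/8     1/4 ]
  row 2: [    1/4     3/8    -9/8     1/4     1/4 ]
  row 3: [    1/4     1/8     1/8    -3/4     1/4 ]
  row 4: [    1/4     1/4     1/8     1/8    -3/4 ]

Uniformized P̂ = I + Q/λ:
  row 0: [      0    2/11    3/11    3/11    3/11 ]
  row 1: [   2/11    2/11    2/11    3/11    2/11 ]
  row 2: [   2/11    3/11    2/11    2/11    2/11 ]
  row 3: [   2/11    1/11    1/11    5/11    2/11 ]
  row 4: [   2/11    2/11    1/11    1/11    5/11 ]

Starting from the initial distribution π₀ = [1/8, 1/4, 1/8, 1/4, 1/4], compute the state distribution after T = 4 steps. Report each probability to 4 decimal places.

π = [0.1538, 0.1718, 0.1480, 0.2573, 0.2691]

t=0: π = [0.1250, 0.2500, 0.1250, 0.2500, 0.2500]
t=1: π = [0.1591, 0.1705, 0.1477, 0.2614, 0.2614]
t=2: π = [0.1529, 0.1715, 0.1488, 0.2593, 0.2676]
t=3: π = [0.1540, 0.1718, 0.1478, 0.2577, 0.2687]
t=4: π = [0.1538, 0.1718, 0.1480, 0.2573, 0.2691]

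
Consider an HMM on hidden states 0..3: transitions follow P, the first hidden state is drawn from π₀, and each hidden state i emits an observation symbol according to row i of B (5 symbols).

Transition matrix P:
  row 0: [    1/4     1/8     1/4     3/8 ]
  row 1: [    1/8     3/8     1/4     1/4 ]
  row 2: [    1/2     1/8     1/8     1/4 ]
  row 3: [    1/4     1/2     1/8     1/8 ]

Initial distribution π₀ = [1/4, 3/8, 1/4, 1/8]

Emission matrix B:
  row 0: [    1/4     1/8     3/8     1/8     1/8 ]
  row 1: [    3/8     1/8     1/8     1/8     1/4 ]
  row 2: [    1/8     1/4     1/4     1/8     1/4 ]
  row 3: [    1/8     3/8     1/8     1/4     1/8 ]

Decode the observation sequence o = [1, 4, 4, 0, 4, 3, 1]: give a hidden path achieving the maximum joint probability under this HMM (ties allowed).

t=0: δ = [3.125e-02, 4.688e-02, 6.250e-02, 4.688e-02]  (obs o_0=1)
t=1: δ = [3.906e-03, 5.859e-03, 2.930e-03, 1.953e-03]  ψ = [2, 3, 1, 2]  (obs o_1=4)
t=2: δ = [1.831e-04, 5.493e-04, 3.662e-04, 1.831e-04]  ψ = [2, 1, 1, 0]  (obs o_2=4)
t=3: δ = [4.578e-05, 7.725e-05, 1.717e-05, 1.717e-05]  ψ = [2, 1, 1, 1]  (obs o_3=0)
t=4: δ = [1.431e-06, 7.242e-06, 4.828e-06, 2.414e-06]  ψ = [0, 1, 1, 1]  (obs o_4=4)
t=5: δ = [3.017e-07, 3.395e-07, 2.263e-07, 4.526e-07]  ψ = [2, 1, 1, 1]  (obs o_5=3)
t=6: δ = [1.414e-08, 2.829e-08, 2.122e-08, 4.243e-08]  ψ = [2, 3, 1, 0]  (obs o_6=1)
backtrack: best end state = 3; path = [3, 1, 1, 1, 2, 0, 3]

path = [3, 1, 1, 1, 2, 0, 3]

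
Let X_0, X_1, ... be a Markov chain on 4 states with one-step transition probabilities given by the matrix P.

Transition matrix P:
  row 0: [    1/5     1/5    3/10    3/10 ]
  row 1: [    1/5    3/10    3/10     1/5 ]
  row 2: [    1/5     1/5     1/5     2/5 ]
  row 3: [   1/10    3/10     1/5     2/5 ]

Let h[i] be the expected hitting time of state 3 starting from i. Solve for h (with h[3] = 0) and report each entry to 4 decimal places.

First-step conditioning: h[3] = 0; for i ≠ 3, h[i] = 1 + Σ_k P[i][k]·h[k].
  h[0] = 1 + 1/5·h[0] + 1/5·h[1] + 3/10·h[2]
  h[1] = 1 + 1/5·h[0] + 3/10·h[1] + 3/10·h[2]
  h[2] = 1 + 1/5·h[0] + 1/5·h[1] + 1/5·h[2]
Solving the 3×3 linear system over states ≠ 3 gives exactly h = [495/151, 550/151, 450/151, 0] (h[3] = 0 is the target).

h = [3.2781, 3.6424, 2.9801, 0.0000]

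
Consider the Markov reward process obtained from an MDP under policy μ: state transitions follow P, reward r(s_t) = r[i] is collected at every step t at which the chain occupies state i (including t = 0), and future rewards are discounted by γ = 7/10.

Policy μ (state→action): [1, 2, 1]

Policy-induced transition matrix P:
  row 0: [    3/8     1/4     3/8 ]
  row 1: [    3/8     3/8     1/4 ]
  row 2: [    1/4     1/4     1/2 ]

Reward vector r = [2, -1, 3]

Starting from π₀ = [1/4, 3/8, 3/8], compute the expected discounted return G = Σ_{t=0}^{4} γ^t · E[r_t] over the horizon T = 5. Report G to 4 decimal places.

t=0: π = [0.2500, 0.3750, 0.3750], E[r] = 1.2500, γ^t·E[r] = 1.250000, running G = 1.250000
t=1: π = [0.3281, 0.2969, 0.3750], E[r] = 1.4844, γ^t·E[r] = 1.039063, running G = 2.289063
t=2: π = [0.3281, 0.2871, 0.3848], E[r] = 1.5234, γ^t·E[r] = 0.746484, running G = 3.035547
t=3: π = [0.3269, 0.2859, 0.3872], E[r] = 1.5295, γ^t·E[r] = 0.524633, running G = 3.560179
t=4: π = [0.3266, 0.2857, 0.3877], E[r] = 1.5305, γ^t·E[r] = 0.367463, running G = 3.927642

G = 3.9276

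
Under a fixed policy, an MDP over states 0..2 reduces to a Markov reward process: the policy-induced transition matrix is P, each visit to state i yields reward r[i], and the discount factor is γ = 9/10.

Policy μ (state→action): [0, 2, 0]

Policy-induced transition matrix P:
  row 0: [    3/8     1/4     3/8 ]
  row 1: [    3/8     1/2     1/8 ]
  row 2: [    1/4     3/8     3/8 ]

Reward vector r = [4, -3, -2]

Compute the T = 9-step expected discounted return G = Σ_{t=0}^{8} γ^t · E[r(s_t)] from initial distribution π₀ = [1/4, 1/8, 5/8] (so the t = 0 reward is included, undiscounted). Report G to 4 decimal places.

G = -2.6265

t=0: π = [0.2500, 0.1250, 0.6250], E[r] = -0.6250, γ^t·E[r] = -0.625000, running G = -0.625000
t=1: π = [0.2969, 0.3594, 0.3438], E[r] = -0.5781, γ^t·E[r] = -0.520313, running G = -1.145313
t=2: π = [0.3320, 0.3828, 0.2852], E[r] = -0.3906, γ^t·E[r] = -0.316406, running G = -1.461719
t=3: π = [0.3394, 0.3813, 0.2793], E[r] = -0.3452, γ^t·E[r] = -0.251662, running G = -1.713380
t=4: π = [0.3401, 0.3802, 0.2797], E[r] = -0.3397, γ^t·E[r] = -0.222891, running G = -1.936272
t=5: π = [0.3400, 0.3800, 0.2799], E[r] = -0.3398, γ^t·E[r] = -0.200629, running G = -2.136901
t=6: π = [0.3400, 0.3800, 0.2800], E[r] = -0.3400, γ^t·E[r] = -0.180664, running G = -2.317565
t=7: π = [0.3400, 0.3800, 0.2800], E[r] = -0.3400, γ^t·E[r] = -0.162619, running G = -2.480183
t=8: π = [0.3400, 0.3800, 0.2800], E[r] = -0.3400, γ^t·E[r] = -0.146359, running G = -2.626542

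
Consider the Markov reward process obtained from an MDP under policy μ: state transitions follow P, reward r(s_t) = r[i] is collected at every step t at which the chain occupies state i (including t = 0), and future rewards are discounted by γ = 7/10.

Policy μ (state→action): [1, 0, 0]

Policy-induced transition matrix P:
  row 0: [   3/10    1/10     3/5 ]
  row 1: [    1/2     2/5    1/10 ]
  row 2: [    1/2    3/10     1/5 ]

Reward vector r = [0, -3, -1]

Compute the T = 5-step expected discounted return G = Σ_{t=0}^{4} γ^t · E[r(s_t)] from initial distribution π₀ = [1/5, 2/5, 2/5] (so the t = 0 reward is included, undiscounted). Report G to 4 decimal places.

G = -3.5426

t=0: π = [0.2000, 0.4000, 0.4000], E[r] = -1.6000, γ^t·E[r] = -1.600000, running G = -1.600000
t=1: π = [0.4600, 0.3000, 0.2400], E[r] = -1.1400, γ^t·E[r] = -0.798000, running G = -2.398000
t=2: π = [0.4080, 0.2380, 0.3540], E[r] = -1.0680, γ^t·E[r] = -0.523320, running G = -2.921320
t=3: π = [0.4184, 0.2422, 0.3394], E[r] = -1.0660, γ^t·E[r] = -0.365638, running G = -3.286958
t=4: π = [0.4163, 0.2405, 0.3431], E[r] = -1.0648, γ^t·E[r] = -0.255649, running G = -3.542607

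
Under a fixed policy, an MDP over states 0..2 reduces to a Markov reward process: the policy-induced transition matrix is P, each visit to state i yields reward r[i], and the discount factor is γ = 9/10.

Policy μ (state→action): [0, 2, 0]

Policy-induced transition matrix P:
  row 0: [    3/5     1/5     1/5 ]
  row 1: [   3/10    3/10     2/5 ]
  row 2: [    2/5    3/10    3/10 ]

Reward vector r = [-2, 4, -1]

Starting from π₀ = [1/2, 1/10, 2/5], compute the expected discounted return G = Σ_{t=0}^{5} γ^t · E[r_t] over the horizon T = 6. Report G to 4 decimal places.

t=0: π = [0.5000, 0.1000, 0.4000], E[r] = -1.0000, γ^t·E[r] = -1.000000, running G = -1.000000
t=1: π = [0.4900, 0.2500, 0.2600], E[r] = -0.2400, γ^t·E[r] = -0.216000, running G = -1.216000
t=2: π = [0.4730, 0.2510, 0.2760], E[r] = -0.2180, γ^t·E[r] = -0.176580, running G = -1.392580
t=3: π = [0.4695, 0.2527, 0.2778], E[r] = -0.2060, γ^t·E[r] = -0.150174, running G = -1.542754
t=4: π = [0.4686, 0.2531, 0.2783], E[r] = -0.2034, γ^t·E[r] = -0.133438, running G = -1.676192
t=5: π = [0.4684, 0.2531, 0.2784], E[r] = -0.2027, γ^t·E[r] = -0.119714, running G = -1.795905

G = -1.7959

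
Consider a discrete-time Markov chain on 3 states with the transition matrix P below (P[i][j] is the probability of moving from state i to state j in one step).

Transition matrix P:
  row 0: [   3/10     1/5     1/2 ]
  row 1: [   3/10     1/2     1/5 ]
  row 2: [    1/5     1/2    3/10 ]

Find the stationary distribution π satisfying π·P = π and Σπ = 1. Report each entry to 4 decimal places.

π = [0.2688, 0.4194, 0.3118]

Balance equations π_j = Σ_i π_i·P[i][j]:
  π_0 = 3/10·π_0 + 3/10·π_1 + 1/5·π_2
  π_1 = 1/5·π_0 + 1/2·π_1 + 1/2·π_2
  normalize: π_0 + π_1 + π_2 = 1
Solving the linear system gives exactly π = [25/93, 13/31, 29/93].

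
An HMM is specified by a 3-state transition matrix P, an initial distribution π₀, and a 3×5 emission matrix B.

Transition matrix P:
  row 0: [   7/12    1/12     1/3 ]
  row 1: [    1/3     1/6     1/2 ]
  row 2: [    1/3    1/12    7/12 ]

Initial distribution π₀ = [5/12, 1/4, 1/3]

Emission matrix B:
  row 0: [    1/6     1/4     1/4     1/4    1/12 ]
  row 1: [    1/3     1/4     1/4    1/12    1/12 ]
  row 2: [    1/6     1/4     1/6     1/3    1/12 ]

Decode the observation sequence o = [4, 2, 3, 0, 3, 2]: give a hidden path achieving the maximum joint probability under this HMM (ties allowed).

t=0: δ = [3.472e-02, 2.083e-02, 2.778e-02]  (obs o_0=4)
t=1: δ = [5.064e-03, 8.681e-04, 2.701e-03]  ψ = [0, 1, 2]  (obs o_1=2)
t=2: δ = [7.385e-04, 3.516e-05, 5.626e-04]  ψ = [0, 0, 0]  (obs o_2=3)
t=3: δ = [7.179e-05, 2.051e-05, 5.470e-05]  ψ = [0, 0, 2]  (obs o_3=0)
t=4: δ = [1.047e-05, 4.986e-07, 1.064e-05]  ψ = [0, 0, 2]  (obs o_4=3)
t=5: δ = [1.527e-06, 2.216e-07, 1.034e-06]  ψ = [0, 2, 2]  (obs o_5=2)
backtrack: best end state = 0; path = [0, 0, 0, 0, 0, 0]

path = [0, 0, 0, 0, 0, 0]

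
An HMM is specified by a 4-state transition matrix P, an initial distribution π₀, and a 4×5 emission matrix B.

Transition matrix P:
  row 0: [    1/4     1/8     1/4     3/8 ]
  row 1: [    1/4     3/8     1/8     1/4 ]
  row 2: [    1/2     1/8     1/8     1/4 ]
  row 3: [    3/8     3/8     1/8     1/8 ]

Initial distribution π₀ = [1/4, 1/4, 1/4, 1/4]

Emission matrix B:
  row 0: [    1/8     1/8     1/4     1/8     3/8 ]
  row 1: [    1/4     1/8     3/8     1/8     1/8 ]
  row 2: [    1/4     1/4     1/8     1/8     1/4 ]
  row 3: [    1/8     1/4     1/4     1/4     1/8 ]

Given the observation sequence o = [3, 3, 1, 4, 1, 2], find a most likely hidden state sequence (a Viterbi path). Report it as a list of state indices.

path = [3, 0, 3, 0, 3, 1]

t=0: δ = [3.125e-02, 3.125e-02, 3.125e-02, 6.250e-02]  (obs o_0=3)
t=1: δ = [2.930e-03, 2.930e-03, 9.766e-04, 2.930e-03]  ψ = [3, 3, 0, 0]  (obs o_1=3)
t=2: δ = [1.373e-04, 1.373e-04, 1.831e-04, 2.747e-04]  ψ = [3, 1, 0, 0]  (obs o_2=1)
t=3: δ = [3.862e-05, 1.287e-05, 8.583e-06, 6.437e-06]  ψ = [3, 3, 0, 0]  (obs o_3=4)
t=4: δ = [1.207e-06, 6.035e-07, 2.414e-06, 3.621e-06]  ψ = [0, 0, 0, 0]  (obs o_4=1)
t=5: δ = [3.395e-07, 5.092e-07, 5.658e-08, 1.509e-07]  ψ = [3, 3, 3, 2]  (obs o_5=2)
backtrack: best end state = 1; path = [3, 0, 3, 0, 3, 1]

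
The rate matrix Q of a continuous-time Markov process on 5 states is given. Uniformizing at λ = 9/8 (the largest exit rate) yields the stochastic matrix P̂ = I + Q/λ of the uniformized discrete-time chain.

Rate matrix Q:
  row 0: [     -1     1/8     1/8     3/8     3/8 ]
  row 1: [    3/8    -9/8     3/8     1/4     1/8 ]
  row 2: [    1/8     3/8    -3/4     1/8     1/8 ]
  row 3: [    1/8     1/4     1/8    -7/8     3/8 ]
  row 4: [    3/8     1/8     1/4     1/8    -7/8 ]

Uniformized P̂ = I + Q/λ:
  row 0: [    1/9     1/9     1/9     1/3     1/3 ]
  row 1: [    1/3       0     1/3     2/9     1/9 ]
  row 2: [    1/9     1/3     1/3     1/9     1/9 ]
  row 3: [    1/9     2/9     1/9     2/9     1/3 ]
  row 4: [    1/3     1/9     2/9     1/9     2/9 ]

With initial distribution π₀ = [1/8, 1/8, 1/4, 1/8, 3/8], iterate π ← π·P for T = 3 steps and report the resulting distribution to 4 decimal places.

π = [0.1965, 0.1646, 0.2217, 0.1944, 0.2227]

t=0: π = [0.1250, 0.1250, 0.2500, 0.1250, 0.3750]
t=1: π = [0.2222, 0.1667, 0.2361, 0.1667, 0.2083]
t=2: π = [0.1944, 0.1636, 0.2238, 0.1975, 0.2207]
t=3: π = [0.1965, 0.1646, 0.2217, 0.1944, 0.2227]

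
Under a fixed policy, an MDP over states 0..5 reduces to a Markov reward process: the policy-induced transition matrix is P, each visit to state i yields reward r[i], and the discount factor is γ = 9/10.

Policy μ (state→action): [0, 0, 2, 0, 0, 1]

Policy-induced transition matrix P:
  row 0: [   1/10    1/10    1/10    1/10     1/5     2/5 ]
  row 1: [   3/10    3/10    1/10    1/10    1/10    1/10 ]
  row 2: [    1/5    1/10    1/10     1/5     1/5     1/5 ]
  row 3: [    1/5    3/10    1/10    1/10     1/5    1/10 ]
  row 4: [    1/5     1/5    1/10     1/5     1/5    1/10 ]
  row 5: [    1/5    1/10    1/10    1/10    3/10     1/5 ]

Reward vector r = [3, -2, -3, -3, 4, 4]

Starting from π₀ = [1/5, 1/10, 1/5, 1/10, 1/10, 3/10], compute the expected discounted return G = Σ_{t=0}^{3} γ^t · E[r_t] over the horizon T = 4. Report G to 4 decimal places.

G = 3.9668

t=0: π = [0.2000, 0.1000, 0.2000, 0.1000, 0.1000, 0.3000], E[r] = 1.1000, γ^t·E[r] = 1.100000, running G = 1.100000
t=1: π = [0.1900, 0.1500, 0.1000, 0.1300, 0.2200, 0.2100], E[r] = 1.3000, γ^t·E[r] = 1.170000, running G = 2.270000
t=2: π = [0.1960, 0.1780, 0.1000, 0.1320, 0.2060, 0.1880], E[r] = 1.1120, γ^t·E[r] = 0.900720, running G = 3.170720
t=3: π = [0.1982, 0.1826, 0.1000, 0.1306, 0.2010, 0.1876], E[r] = 1.0920, γ^t·E[r] = 0.796068, running G = 3.966788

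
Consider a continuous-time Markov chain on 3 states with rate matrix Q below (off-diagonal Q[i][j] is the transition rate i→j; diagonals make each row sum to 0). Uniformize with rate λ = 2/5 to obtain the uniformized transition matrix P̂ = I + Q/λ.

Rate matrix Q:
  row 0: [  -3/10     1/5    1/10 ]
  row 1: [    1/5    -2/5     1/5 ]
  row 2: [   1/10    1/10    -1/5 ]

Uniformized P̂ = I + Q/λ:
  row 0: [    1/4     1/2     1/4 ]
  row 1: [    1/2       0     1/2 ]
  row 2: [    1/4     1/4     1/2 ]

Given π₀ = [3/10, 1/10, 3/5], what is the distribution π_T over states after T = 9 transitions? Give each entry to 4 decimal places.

t=0: π = [0.3000, 0.1000, 0.6000]
t=1: π = [0.2750, 0.3000, 0.4250]
t=2: π = [0.3250, 0.2438, 0.4313]
t=3: π = [0.3109, 0.2703, 0.4188]
t=4: π = [0.3176, 0.2602, 0.4223]
t=5: π = [0.3150, 0.2644, 0.4206]
t=6: π = [0.3161, 0.2627, 0.4212]
t=7: π = [0.3157, 0.2634, 0.4210]
t=8: π = [0.3158, 0.2631, 0.4211]
t=9: π = [0.3158, 0.2632, 0.4210]

π = [0.3158, 0.2632, 0.4210]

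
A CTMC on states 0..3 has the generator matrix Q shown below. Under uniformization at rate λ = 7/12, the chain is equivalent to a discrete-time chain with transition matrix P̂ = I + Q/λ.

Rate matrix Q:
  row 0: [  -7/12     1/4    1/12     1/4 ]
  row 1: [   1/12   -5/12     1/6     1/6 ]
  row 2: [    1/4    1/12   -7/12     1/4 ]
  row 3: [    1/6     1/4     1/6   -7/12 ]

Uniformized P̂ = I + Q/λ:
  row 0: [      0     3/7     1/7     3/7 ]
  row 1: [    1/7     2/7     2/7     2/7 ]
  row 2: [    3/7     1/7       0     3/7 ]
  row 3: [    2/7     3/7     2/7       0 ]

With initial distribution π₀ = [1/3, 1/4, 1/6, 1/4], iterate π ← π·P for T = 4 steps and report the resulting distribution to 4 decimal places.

π = [0.2082, 0.3262, 0.1998, 0.2658]

t=0: π = [0.3333, 0.2500, 0.1667, 0.2500]
t=1: π = [0.1786, 0.3452, 0.1905, 0.2857]
t=2: π = [0.2126, 0.3248, 0.2058, 0.2568]
t=3: π = [0.2080, 0.3234, 0.1966, 0.2721]
t=4: π = [0.2082, 0.3262, 0.1998, 0.2658]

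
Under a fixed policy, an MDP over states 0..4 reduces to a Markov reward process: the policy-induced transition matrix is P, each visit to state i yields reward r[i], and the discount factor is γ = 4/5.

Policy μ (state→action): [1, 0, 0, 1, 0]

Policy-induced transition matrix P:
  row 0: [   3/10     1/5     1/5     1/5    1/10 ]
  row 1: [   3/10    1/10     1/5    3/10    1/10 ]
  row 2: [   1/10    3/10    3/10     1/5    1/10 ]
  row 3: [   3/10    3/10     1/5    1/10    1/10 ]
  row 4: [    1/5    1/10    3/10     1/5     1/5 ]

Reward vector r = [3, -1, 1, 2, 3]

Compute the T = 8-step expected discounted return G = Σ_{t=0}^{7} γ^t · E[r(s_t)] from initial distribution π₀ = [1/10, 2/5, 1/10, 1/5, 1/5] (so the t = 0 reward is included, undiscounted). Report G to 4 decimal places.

G = 5.8099

t=0: π = [0.1000, 0.4000, 0.1000, 0.2000, 0.2000], E[r] = 1.0000, γ^t·E[r] = 1.000000, running G = 1.000000
t=1: π = [0.2600, 0.1700, 0.2300, 0.2200, 0.1200], E[r] = 1.6400, γ^t·E[r] = 1.312000, running G = 2.312000
t=2: π = [0.2420, 0.2160, 0.2350, 0.1950, 0.1120], E[r] = 1.4710, γ^t·E[r] = 0.941440, running G = 3.253440
t=3: π = [0.2418, 0.2102, 0.2347, 0.2021, 0.1112], E[r] = 1.4877, γ^t·E[r] = 0.761702, running G = 4.015142
t=4: π = [0.2419, 0.2115, 0.2346, 0.2008, 0.1111], E[r] = 1.4839, γ^t·E[r] = 0.607785, running G = 4.622927
t=5: π = [0.2420, 0.2113, 0.2346, 0.2011, 0.1111], E[r] = 1.4847, γ^t·E[r] = 0.486503, running G = 5.109430
t=6: π = [0.2420, 0.2113, 0.2346, 0.2010, 0.1111], E[r] = 1.4845, γ^t·E[r] = 0.389163, running G = 5.498594
t=7: π = [0.2420, 0.2113, 0.2346, 0.2010, 0.1111], E[r] = 1.4846, γ^t·E[r] = 0.311338, running G = 5.809931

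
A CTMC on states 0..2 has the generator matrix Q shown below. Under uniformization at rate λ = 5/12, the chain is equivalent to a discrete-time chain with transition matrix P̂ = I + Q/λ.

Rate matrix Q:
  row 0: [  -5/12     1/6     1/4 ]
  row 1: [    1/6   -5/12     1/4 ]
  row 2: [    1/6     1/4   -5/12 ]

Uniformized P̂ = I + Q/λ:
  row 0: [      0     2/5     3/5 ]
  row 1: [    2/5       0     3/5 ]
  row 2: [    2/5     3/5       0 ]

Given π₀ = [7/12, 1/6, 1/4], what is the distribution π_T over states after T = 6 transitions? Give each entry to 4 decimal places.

t=0: π = [0.5833, 0.1667, 0.2500]
t=1: π = [0.1667, 0.3833, 0.4500]
t=2: π = [0.3333, 0.3367, 0.3300]
t=3: π = [0.2667, 0.3313, 0.4020]
t=4: π = [0.2933, 0.3479, 0.3588]
t=5: π = [0.2827, 0.3326, 0.3847]
t=6: π = [0.2869, 0.3439, 0.3692]

π = [0.2869, 0.3439, 0.3692]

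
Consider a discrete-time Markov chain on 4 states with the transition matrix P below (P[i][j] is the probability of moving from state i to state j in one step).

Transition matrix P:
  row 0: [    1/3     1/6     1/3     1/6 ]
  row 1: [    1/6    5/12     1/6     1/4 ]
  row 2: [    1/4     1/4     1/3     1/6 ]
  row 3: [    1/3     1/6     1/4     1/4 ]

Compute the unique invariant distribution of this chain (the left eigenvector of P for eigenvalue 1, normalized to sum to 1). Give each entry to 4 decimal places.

Balance equations π_j = Σ_i π_i·P[i][j]:
  π_0 = 1/3·π_0 + 1/6·π_1 + 1/4·π_2 + 1/3·π_3
  π_1 = 1/6·π_0 + 5/12·π_1 + 1/4·π_2 + 1/6·π_3
  π_2 = 1/3·π_0 + 1/6·π_1 + 1/3·π_2 + 1/4·π_3
  normalize: π_0 + π_1 + π_2 + π_3 = 1
Solving the linear system gives exactly π = [325/1211, 306/1211, 332/1211, 248/1211].

π = [0.2684, 0.2527, 0.2742, 0.2048]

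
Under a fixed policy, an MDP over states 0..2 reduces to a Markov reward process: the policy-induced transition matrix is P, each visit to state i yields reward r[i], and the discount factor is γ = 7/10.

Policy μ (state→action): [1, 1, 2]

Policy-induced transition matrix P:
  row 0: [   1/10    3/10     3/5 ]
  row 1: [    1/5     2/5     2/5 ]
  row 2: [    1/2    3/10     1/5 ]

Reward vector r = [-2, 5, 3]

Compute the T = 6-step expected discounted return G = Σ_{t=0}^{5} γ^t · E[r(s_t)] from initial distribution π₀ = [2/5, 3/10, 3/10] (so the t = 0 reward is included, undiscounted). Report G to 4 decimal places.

G = 6.0353

t=0: π = [0.4000, 0.3000, 0.3000], E[r] = 1.6000, γ^t·E[r] = 1.600000, running G = 1.600000
t=1: π = [0.2500, 0.3300, 0.4200], E[r] = 2.4100, γ^t·E[r] = 1.687000, running G = 3.287000
t=2: π = [0.3010, 0.3330, 0.3660], E[r] = 2.1610, γ^t·E[r] = 1.058890, running G = 4.345890
t=3: π = [0.2797, 0.3333, 0.3870], E[r] = 2.2681, γ^t·E[r] = 0.777958, running G = 5.123848
t=4: π = [0.2881, 0.3333, 0.3785], E[r] = 2.2260, γ^t·E[r] = 0.534465, running G = 5.658313
t=5: π = [0.2847, 0.3333, 0.3819], E[r] = 2.2429, γ^t·E[r] = 0.376968, running G = 6.035281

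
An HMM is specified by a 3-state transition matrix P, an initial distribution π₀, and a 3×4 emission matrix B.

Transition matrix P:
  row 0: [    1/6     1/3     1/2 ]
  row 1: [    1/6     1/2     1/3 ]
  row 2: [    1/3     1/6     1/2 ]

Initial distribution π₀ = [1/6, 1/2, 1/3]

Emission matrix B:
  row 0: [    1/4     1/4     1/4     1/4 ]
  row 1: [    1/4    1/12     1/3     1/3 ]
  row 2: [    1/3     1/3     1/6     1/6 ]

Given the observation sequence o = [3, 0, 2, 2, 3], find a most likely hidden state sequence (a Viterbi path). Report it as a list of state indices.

t=0: δ = [4.167e-02, 1.667e-01, 5.556e-02]  (obs o_0=3)
t=1: δ = [6.944e-03, 2.083e-02, 1.852e-02]  ψ = [1, 1, 1]  (obs o_1=0)
t=2: δ = [1.543e-03, 3.472e-03, 1.543e-03]  ψ = [2, 1, 2]  (obs o_2=2)
t=3: δ = [1.447e-04, 5.787e-04, 1.929e-04]  ψ = [1, 1, 1]  (obs o_3=2)
t=4: δ = [2.411e-05, 9.645e-05, 3.215e-05]  ψ = [1, 1, 1]  (obs o_4=3)
backtrack: best end state = 1; path = [1, 1, 1, 1, 1]

path = [1, 1, 1, 1, 1]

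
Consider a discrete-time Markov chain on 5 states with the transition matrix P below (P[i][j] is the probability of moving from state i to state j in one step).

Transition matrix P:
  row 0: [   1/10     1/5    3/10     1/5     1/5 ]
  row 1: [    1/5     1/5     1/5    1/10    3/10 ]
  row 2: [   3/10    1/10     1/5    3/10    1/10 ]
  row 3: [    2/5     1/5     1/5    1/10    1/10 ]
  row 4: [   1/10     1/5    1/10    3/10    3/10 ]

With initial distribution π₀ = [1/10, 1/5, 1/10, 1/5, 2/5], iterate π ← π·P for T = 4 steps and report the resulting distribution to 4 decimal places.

π = [0.2188, 0.1799, 0.2019, 0.2018, 0.1976]

t=0: π = [0.1000, 0.2000, 0.1000, 0.2000, 0.4000]
t=1: π = [0.2000, 0.1900, 0.1700, 0.2100, 0.2300]
t=2: π = [0.2160, 0.1830, 0.1970, 0.2000, 0.2040]
t=3: π = [0.2177, 0.1803, 0.2012, 0.2018, 0.1990]
t=4: π = [0.2188, 0.1799, 0.2019, 0.2018, 0.1976]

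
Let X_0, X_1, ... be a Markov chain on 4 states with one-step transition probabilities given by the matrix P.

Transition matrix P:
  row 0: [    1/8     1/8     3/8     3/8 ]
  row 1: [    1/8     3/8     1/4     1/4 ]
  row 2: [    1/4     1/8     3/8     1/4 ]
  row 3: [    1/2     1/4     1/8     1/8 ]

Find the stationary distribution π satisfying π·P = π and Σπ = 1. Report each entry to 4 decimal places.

π = [0.2547, 0.2084, 0.2863, 0.2505]

Balance equations π_j = Σ_i π_i·P[i][j]:
  π_0 = 1/8·π_0 + 1/8·π_1 + 1/4·π_2 + 1/2·π_3
  π_1 = 1/8·π_0 + 3/8·π_1 + 1/8·π_2 + 1/4·π_3
  π_2 = 3/8·π_0 + 1/4·π_1 + 3/8·π_2 + 1/8·π_3
  normalize: π_0 + π_1 + π_2 + π_3 = 1
Solving the linear system gives exactly π = [121/475, 99/475, 136/475, 119/475].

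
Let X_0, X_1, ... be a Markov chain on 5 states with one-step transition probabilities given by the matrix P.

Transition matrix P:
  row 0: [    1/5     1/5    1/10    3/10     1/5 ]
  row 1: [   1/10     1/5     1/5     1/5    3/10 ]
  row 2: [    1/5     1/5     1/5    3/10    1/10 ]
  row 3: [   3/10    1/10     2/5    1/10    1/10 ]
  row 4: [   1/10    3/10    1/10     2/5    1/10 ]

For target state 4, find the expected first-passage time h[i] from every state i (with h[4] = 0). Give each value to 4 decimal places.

h = [5.7736, 5.1914, 6.4151, 6.4636, 0.0000]

First-step conditioning: h[4] = 0; for i ≠ 4, h[i] = 1 + Σ_k P[i][k]·h[k].
  h[0] = 1 + 1/5·h[0] + 1/5·h[1] + 1/10·h[2] + 3/10·h[3]
  h[1] = 1 + 1/10·h[0] + 1/5·h[1] + 1/5·h[2] + 1/5·h[3]
  h[2] = 1 + 1/5·h[0] + 1/5·h[1] + 1/5·h[2] + 3/10·h[3]
  h[3] = 1 + 3/10·h[0] + 1/10·h[1] + 2/5·h[2] + 1/10·h[3]
Solving the 4×4 linear system over states ≠ 4 gives exactly h = [306/53, 1926/371, 340/53, 2398/371, 0] (h[4] = 0 is the target).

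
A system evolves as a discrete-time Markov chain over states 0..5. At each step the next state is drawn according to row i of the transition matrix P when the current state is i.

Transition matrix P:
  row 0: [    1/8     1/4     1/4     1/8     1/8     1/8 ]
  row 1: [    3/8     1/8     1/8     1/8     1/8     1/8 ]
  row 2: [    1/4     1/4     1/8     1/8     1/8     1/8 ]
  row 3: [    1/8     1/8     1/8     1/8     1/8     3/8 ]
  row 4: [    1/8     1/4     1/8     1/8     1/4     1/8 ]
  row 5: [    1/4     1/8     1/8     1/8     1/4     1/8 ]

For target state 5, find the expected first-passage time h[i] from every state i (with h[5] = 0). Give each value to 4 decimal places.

First-step conditioning: h[5] = 0; for i ≠ 5, h[i] = 1 + Σ_k P[i][k]·h[k].
  h[0] = 1 + 1/8·h[0] + 1/4·h[1] + 1/4·h[2] + 1/8·h[3] + 1/8·h[4]
  h[1] = 1 + 3/8·h[0] + 1/8·h[1] + 1/8·h[2] + 1/8·h[3] + 1/8·h[4]
  h[2] = 1 + 1/4·h[0] + 1/4·h[1] + 1/8·h[2] + 1/8·h[3] + 1/8·h[4]
  h[3] = 1 + 1/8·h[0] + 1/8·h[1] + 1/8·h[2] + 1/8·h[3] + 1/8·h[4]
  h[4] = 1 + 1/8·h[0] + 1/4·h[1] + 1/8·h[2] + 1/8·h[3] + 1/4·h[4]
Solving the 5×5 linear system over states ≠ 5 gives exactly h = [32/5, 32/5, 32/5, 24/5, 32/5, 0] (h[5] = 0 is the target).

h = [6.4000, 6.4000, 6.4000, 4.8000, 6.4000, 0.0000]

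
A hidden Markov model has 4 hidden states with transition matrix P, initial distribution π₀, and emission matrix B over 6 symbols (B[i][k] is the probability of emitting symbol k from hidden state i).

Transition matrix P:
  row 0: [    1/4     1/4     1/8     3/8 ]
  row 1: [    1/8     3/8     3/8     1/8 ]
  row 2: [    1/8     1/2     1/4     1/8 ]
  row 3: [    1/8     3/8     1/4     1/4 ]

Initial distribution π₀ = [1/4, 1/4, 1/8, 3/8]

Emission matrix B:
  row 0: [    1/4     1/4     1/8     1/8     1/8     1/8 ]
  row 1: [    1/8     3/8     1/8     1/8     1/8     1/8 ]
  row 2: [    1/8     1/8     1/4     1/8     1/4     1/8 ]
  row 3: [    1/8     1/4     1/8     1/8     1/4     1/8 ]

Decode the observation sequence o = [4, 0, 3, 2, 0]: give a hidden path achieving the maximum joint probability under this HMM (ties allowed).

t=0: δ = [3.125e-02, 3.125e-02, 3.125e-02, 9.375e-02]  (obs o_0=4)
t=1: δ = [2.930e-03, 4.395e-03, 2.930e-03, 2.930e-03]  ψ = [3, 3, 3, 3]  (obs o_1=0)
t=2: δ = [9.155e-05, 2.060e-04, 2.060e-04, 1.373e-04]  ψ = [0, 1, 1, 0]  (obs o_2=3)
t=3: δ = [3.219e-06, 1.287e-05, 1.931e-05, 4.292e-06]  ψ = [1, 2, 1, 0]  (obs o_3=2)
t=4: δ = [6.035e-07, 1.207e-06, 6.035e-07, 3.017e-07]  ψ = [2, 2, 1, 2]  (obs o_4=0)
backtrack: best end state = 1; path = [3, 1, 1, 2, 1]

path = [3, 1, 1, 2, 1]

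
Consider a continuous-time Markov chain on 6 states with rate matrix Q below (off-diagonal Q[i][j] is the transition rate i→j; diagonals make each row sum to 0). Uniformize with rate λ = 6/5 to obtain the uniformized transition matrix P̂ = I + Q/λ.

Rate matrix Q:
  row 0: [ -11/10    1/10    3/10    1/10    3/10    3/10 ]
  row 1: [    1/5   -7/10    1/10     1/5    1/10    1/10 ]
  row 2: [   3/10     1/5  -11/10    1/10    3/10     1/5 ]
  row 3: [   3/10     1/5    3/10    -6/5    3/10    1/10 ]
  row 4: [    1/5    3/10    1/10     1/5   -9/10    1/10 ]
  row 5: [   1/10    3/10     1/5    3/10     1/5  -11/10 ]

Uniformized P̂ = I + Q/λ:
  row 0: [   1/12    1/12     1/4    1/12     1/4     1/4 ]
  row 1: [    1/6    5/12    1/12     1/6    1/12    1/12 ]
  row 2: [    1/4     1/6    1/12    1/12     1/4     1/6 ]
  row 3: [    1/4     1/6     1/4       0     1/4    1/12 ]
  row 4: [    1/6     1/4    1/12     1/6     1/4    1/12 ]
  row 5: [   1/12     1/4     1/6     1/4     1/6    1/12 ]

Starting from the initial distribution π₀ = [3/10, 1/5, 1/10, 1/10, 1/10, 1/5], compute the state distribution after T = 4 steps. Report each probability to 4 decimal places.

π = [0.1653, 0.2396, 0.1427, 0.1297, 0.1999, 0.1228]

t=0: π = [0.3000, 0.2000, 0.1000, 0.1000, 0.1000, 0.2000]
t=1: π = [0.1417, 0.2167, 0.1667, 0.1333, 0.2000, 0.1417]
t=2: π = [0.1681, 0.2375, 0.1410, 0.1306, 0.2021, 0.1208]
t=3: π = [0.1652, 0.2389, 0.1432, 0.1292, 0.2003, 0.1231]
t=4: π = [0.1653, 0.2396, 0.1427, 0.1297, 0.1999, 0.1228]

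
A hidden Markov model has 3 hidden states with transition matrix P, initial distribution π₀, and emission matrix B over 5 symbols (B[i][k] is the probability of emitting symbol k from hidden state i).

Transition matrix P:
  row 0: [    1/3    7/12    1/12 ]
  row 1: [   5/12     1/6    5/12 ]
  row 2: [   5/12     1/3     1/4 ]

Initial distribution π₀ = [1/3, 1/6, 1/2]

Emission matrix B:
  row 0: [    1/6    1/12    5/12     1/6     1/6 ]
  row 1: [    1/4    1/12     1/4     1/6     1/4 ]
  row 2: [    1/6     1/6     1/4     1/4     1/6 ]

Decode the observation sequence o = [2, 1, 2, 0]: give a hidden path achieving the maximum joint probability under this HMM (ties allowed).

path = [0, 1, 0, 1]

t=0: δ = [1.389e-01, 4.167e-02, 1.250e-01]  (obs o_0=2)
t=1: δ = [4.340e-03, 6.752e-03, 5.208e-03]  ψ = [2, 0, 2]  (obs o_1=1)
t=2: δ = [1.172e-03, 6.330e-04, 7.033e-04]  ψ = [1, 0, 1]  (obs o_2=2)
t=3: δ = [6.512e-05, 1.709e-04, 4.396e-05]  ψ = [0, 0, 1]  (obs o_3=0)
backtrack: best end state = 1; path = [0, 1, 0, 1]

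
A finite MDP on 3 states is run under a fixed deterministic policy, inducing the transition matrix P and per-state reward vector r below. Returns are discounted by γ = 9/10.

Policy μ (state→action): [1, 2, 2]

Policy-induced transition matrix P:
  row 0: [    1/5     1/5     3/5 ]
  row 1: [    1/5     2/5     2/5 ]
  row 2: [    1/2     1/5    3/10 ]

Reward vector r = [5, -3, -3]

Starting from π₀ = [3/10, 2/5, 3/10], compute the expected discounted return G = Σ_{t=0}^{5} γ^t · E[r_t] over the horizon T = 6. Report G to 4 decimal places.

G = -2.2830

t=0: π = [0.3000, 0.4000, 0.3000], E[r] = -0.6000, γ^t·E[r] = -0.600000, running G = -0.600000
t=1: π = [0.2900, 0.2800, 0.4300], E[r] = -0.6800, γ^t·E[r] = -0.612000, running G = -1.212000
t=2: π = [0.3290, 0.2560, 0.4150], E[r] = -0.3680, γ^t·E[r] = -0.298080, running G = -1.510080
t=3: π = [0.3245, 0.2512, 0.4243], E[r] = -0.4040, γ^t·E[r] = -0.294516, running G = -1.804596
t=4: π = [0.3273, 0.2502, 0.4225], E[r] = -0.3817, γ^t·E[r] = -0.250420, running G = -2.055016
t=5: π = [0.3267, 0.2500, 0.4232], E[r] = -0.3861, γ^t·E[r] = -0.227972, running G = -2.282988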